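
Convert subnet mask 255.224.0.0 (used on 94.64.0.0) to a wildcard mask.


Subnet mask: 255.224.0.0
Wildcard = 255.255.255.255 - subnet mask
255 - 255 = 0
255 - 224 = 31
255 - 0 = 255
255 - 0 = 255
Wildcard: 0.31.255.255


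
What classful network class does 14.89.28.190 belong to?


First octet: 14
Binary: 00001110
0xxxxxxx -> Class A (1-126)
Class A, default mask 255.0.0.0 (/8)


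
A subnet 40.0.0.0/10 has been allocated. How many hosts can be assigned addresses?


Host bits = 32 - 10 = 22
Total addresses = 2^22 = 4194304
Usable = total - 2 (network and broadcast)
Usable hosts: 4194302


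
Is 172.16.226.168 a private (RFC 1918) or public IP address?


RFC 1918 private ranges:
  10.0.0.0/8 (10.0.0.0 - 10.255.255.255)
  172.16.0.0/12 (172.16.0.0 - 172.31.255.255)
  192.168.0.0/16 (192.168.0.0 - 192.168.255.255)
Private (in 172.16.0.0/12)


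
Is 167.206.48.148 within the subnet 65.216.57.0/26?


Subnet network: 65.216.57.0
Test IP AND mask: 167.206.48.128
No, 167.206.48.148 is not in 65.216.57.0/26


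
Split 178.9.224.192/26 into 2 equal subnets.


New prefix = 26 + 1 = 27
Each subnet has 32 addresses
  178.9.224.192/27
  178.9.224.224/27
Subnets: 178.9.224.192/27, 178.9.224.224/27


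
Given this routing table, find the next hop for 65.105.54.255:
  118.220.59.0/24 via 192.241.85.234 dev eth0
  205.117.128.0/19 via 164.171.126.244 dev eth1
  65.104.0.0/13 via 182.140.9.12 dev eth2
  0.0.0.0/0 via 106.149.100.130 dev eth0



Longest prefix match for 65.105.54.255:
  /24 118.220.59.0: no
  /19 205.117.128.0: no
  /13 65.104.0.0: MATCH
  /0 0.0.0.0: MATCH
Selected: next-hop 182.140.9.12 via eth2 (matched /13)


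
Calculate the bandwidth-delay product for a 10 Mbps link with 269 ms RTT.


BDP = bandwidth * RTT
= 10 Mbps * 269 ms
= 10 * 1e6 * 269 / 1000 bits
= 2690000 bits
= 336250 bytes
= 328.3691 KB
BDP = 2690000 bits (336250 bytes)


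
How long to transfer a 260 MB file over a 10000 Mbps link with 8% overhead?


Effective throughput = 10000 * (1 - 8/100) = 9200 Mbps
File size in Mb = 260 * 8 = 2080 Mb
Time = 2080 / 9200
Time = 0.2261 seconds


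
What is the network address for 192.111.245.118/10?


IP:   11000000.01101111.11110101.01110110
Mask: 11111111.11000000.00000000.00000000
AND operation:
Net:  11000000.01000000.00000000.00000000
Network: 192.64.0.0/10


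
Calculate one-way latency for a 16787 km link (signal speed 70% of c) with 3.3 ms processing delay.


Speed = 0.7 * 3e5 km/s = 210000 km/s
Propagation delay = 16787 / 210000 = 0.0799 s = 79.9381 ms
Processing delay = 3.3 ms
Total one-way latency = 83.2381 ms


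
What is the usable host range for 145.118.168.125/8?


Network: 145.0.0.0
Broadcast: 145.255.255.255
First usable = network + 1
Last usable = broadcast - 1
Range: 145.0.0.1 to 145.255.255.254


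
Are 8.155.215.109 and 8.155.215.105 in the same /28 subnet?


Mask: 255.255.255.240
8.155.215.109 AND mask = 8.155.215.96
8.155.215.105 AND mask = 8.155.215.96
Yes, same subnet (8.155.215.96)


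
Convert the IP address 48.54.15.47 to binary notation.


48 = 00110000
54 = 00110110
15 = 00001111
47 = 00101111
Binary: 00110000.00110110.00001111.00101111


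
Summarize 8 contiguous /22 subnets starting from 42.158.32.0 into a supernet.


Original prefix: /22
Number of subnets: 8 = 2^3
New prefix = 22 - 3 = 19
Supernet: 42.158.32.0/19


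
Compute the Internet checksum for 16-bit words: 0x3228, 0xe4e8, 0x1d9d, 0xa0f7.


Sum all words (with carry folding):
+ 0x3228 = 0x3228
+ 0xe4e8 = 0x1711
+ 0x1d9d = 0x34ae
+ 0xa0f7 = 0xd5a5
One's complement: ~0xd5a5
Checksum = 0x2a5a


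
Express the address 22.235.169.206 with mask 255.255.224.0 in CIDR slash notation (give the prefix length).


Binary: 11111111.11111111.11100000.00000000
Count leading 1s
Prefix: /19


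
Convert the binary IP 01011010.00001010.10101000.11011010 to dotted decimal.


01011010 = 90
00001010 = 10
10101000 = 168
11011010 = 218
IP: 90.10.168.218


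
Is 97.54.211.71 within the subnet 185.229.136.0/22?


Subnet network: 185.229.136.0
Test IP AND mask: 97.54.208.0
No, 97.54.211.71 is not in 185.229.136.0/22


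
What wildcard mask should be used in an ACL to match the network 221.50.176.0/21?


Subnet mask: 255.255.248.0
Wildcard = 255.255.255.255 - subnet mask
255 - 255 = 0
255 - 255 = 0
255 - 248 = 7
255 - 0 = 255
Wildcard: 0.0.7.255


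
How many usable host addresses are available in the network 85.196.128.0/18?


Host bits = 32 - 18 = 14
Total addresses = 2^14 = 16384
Usable = total - 2 (network and broadcast)
Usable hosts: 16382


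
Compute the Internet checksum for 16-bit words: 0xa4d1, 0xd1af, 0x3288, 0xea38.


Sum all words (with carry folding):
+ 0xa4d1 = 0xa4d1
+ 0xd1af = 0x7681
+ 0x3288 = 0xa909
+ 0xea38 = 0x9342
One's complement: ~0x9342
Checksum = 0x6cbd


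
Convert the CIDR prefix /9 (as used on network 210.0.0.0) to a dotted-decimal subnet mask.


/9 means 9 network bits, 23 host bits
Binary: 11111111100000000000000000000000
Mask: 255.128.0.0


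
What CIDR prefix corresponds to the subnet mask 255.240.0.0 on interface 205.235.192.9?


Binary: 11111111.11110000.00000000.00000000
Count leading 1s
Prefix: /12


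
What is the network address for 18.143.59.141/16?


IP:   00010010.10001111.00111011.10001101
Mask: 11111111.11111111.00000000.00000000
AND operation:
Net:  00010010.10001111.00000000.00000000
Network: 18.143.0.0/16


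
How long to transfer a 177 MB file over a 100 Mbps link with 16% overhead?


Effective throughput = 100 * (1 - 16/100) = 84 Mbps
File size in Mb = 177 * 8 = 1416 Mb
Time = 1416 / 84
Time = 16.8571 seconds


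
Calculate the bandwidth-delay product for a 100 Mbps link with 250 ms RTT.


BDP = bandwidth * RTT
= 100 Mbps * 250 ms
= 100 * 1e6 * 250 / 1000 bits
= 25000000 bits
= 3125000 bytes
= 3051.7578 KB
BDP = 25000000 bits (3125000 bytes)


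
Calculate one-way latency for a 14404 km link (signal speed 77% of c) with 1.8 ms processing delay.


Speed = 0.77 * 3e5 km/s = 231000 km/s
Propagation delay = 14404 / 231000 = 0.0624 s = 62.355 ms
Processing delay = 1.8 ms
Total one-way latency = 64.155 ms


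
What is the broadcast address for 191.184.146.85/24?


Network: 191.184.146.0/24
Host bits = 8
Set all host bits to 1:
Broadcast: 191.184.146.255


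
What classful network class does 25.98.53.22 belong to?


First octet: 25
Binary: 00011001
0xxxxxxx -> Class A (1-126)
Class A, default mask 255.0.0.0 (/8)


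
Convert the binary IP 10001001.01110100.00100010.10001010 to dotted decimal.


10001001 = 137
01110100 = 116
00100010 = 34
10001010 = 138
IP: 137.116.34.138


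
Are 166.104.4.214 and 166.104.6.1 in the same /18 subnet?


Mask: 255.255.192.0
166.104.4.214 AND mask = 166.104.0.0
166.104.6.1 AND mask = 166.104.0.0
Yes, same subnet (166.104.0.0)


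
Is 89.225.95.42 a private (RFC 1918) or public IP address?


RFC 1918 private ranges:
  10.0.0.0/8 (10.0.0.0 - 10.255.255.255)
  172.16.0.0/12 (172.16.0.0 - 172.31.255.255)
  192.168.0.0/16 (192.168.0.0 - 192.168.255.255)
Public (not in any RFC 1918 range)


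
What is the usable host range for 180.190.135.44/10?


Network: 180.128.0.0
Broadcast: 180.191.255.255
First usable = network + 1
Last usable = broadcast - 1
Range: 180.128.0.1 to 180.191.255.254


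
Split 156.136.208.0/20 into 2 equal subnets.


New prefix = 20 + 1 = 21
Each subnet has 2048 addresses
  156.136.208.0/21
  156.136.216.0/21
Subnets: 156.136.208.0/21, 156.136.216.0/21


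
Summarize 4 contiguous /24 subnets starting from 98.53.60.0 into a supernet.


Original prefix: /24
Number of subnets: 4 = 2^2
New prefix = 24 - 2 = 22
Supernet: 98.53.60.0/22


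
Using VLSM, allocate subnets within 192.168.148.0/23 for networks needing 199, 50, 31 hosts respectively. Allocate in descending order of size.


199 hosts -> /24 (254 usable): 192.168.148.0/24
50 hosts -> /26 (62 usable): 192.168.149.0/26
31 hosts -> /26 (62 usable): 192.168.149.64/26
Allocation: 192.168.148.0/24 (199 hosts, 254 usable); 192.168.149.0/26 (50 hosts, 62 usable); 192.168.149.64/26 (31 hosts, 62 usable)


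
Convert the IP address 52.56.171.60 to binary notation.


52 = 00110100
56 = 00111000
171 = 10101011
60 = 00111100
Binary: 00110100.00111000.10101011.00111100


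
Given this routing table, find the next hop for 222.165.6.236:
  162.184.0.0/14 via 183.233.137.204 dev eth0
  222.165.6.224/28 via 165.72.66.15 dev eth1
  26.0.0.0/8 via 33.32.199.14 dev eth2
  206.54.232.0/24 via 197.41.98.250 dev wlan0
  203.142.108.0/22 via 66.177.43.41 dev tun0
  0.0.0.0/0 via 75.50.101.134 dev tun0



Longest prefix match for 222.165.6.236:
  /14 162.184.0.0: no
  /28 222.165.6.224: MATCH
  /8 26.0.0.0: no
  /24 206.54.232.0: no
  /22 203.142.108.0: no
  /0 0.0.0.0: MATCH
Selected: next-hop 165.72.66.15 via eth1 (matched /28)


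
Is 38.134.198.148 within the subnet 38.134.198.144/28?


Subnet network: 38.134.198.144
Test IP AND mask: 38.134.198.144
Yes, 38.134.198.148 is in 38.134.198.144/28


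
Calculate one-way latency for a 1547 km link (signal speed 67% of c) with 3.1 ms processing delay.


Speed = 0.67 * 3e5 km/s = 201000 km/s
Propagation delay = 1547 / 201000 = 0.0077 s = 7.6965 ms
Processing delay = 3.1 ms
Total one-way latency = 10.7965 ms


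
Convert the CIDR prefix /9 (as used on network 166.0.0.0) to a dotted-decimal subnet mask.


/9 means 9 network bits, 23 host bits
Binary: 11111111100000000000000000000000
Mask: 255.128.0.0


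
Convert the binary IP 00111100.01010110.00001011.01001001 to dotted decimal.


00111100 = 60
01010110 = 86
00001011 = 11
01001001 = 73
IP: 60.86.11.73


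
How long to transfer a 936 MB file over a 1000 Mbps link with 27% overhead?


Effective throughput = 1000 * (1 - 27/100) = 730 Mbps
File size in Mb = 936 * 8 = 7488 Mb
Time = 7488 / 730
Time = 10.2575 seconds


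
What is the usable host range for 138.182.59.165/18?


Network: 138.182.0.0
Broadcast: 138.182.63.255
First usable = network + 1
Last usable = broadcast - 1
Range: 138.182.0.1 to 138.182.63.254


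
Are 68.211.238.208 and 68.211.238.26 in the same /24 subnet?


Mask: 255.255.255.0
68.211.238.208 AND mask = 68.211.238.0
68.211.238.26 AND mask = 68.211.238.0
Yes, same subnet (68.211.238.0)


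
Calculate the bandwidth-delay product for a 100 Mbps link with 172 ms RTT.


BDP = bandwidth * RTT
= 100 Mbps * 172 ms
= 100 * 1e6 * 172 / 1000 bits
= 17200000 bits
= 2150000 bytes
= 2099.6094 KB
BDP = 17200000 bits (2150000 bytes)


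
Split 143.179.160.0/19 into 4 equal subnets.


New prefix = 19 + 2 = 21
Each subnet has 2048 addresses
  143.179.160.0/21
  143.179.168.0/21
  143.179.176.0/21
  143.179.184.0/21
Subnets: 143.179.160.0/21, 143.179.168.0/21, 143.179.176.0/21, 143.179.184.0/21


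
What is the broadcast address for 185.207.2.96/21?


Network: 185.207.0.0/21
Host bits = 11
Set all host bits to 1:
Broadcast: 185.207.7.255


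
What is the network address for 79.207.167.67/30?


IP:   01001111.11001111.10100111.01000011
Mask: 11111111.11111111.11111111.11111100
AND operation:
Net:  01001111.11001111.10100111.01000000
Network: 79.207.167.64/30


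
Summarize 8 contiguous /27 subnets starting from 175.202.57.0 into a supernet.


Original prefix: /27
Number of subnets: 8 = 2^3
New prefix = 27 - 3 = 24
Supernet: 175.202.57.0/24


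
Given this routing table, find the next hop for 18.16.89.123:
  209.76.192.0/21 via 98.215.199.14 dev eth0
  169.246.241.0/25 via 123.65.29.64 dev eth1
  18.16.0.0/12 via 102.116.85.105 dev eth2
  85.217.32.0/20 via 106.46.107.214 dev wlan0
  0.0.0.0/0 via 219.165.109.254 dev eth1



Longest prefix match for 18.16.89.123:
  /21 209.76.192.0: no
  /25 169.246.241.0: no
  /12 18.16.0.0: MATCH
  /20 85.217.32.0: no
  /0 0.0.0.0: MATCH
Selected: next-hop 102.116.85.105 via eth2 (matched /12)


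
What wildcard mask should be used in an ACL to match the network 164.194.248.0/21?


Subnet mask: 255.255.248.0
Wildcard = 255.255.255.255 - subnet mask
255 - 255 = 0
255 - 255 = 0
255 - 248 = 7
255 - 0 = 255
Wildcard: 0.0.7.255


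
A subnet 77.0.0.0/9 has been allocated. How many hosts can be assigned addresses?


Host bits = 32 - 9 = 23
Total addresses = 2^23 = 8388608
Usable = total - 2 (network and broadcast)
Usable hosts: 8388606


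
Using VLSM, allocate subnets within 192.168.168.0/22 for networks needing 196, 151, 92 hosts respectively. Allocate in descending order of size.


196 hosts -> /24 (254 usable): 192.168.168.0/24
151 hosts -> /24 (254 usable): 192.168.169.0/24
92 hosts -> /25 (126 usable): 192.168.170.0/25
Allocation: 192.168.168.0/24 (196 hosts, 254 usable); 192.168.169.0/24 (151 hosts, 254 usable); 192.168.170.0/25 (92 hosts, 126 usable)


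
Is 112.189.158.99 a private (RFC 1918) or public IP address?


RFC 1918 private ranges:
  10.0.0.0/8 (10.0.0.0 - 10.255.255.255)
  172.16.0.0/12 (172.16.0.0 - 172.31.255.255)
  192.168.0.0/16 (192.168.0.0 - 192.168.255.255)
Public (not in any RFC 1918 range)


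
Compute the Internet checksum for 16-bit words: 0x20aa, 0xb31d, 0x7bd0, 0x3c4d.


Sum all words (with carry folding):
+ 0x20aa = 0x20aa
+ 0xb31d = 0xd3c7
+ 0x7bd0 = 0x4f98
+ 0x3c4d = 0x8be5
One's complement: ~0x8be5
Checksum = 0x741a


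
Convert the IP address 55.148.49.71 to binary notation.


55 = 00110111
148 = 10010100
49 = 00110001
71 = 01000111
Binary: 00110111.10010100.00110001.01000111


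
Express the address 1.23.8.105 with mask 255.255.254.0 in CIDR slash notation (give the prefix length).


Binary: 11111111.11111111.11111110.00000000
Count leading 1s
Prefix: /23


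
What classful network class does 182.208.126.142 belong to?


First octet: 182
Binary: 10110110
10xxxxxx -> Class B (128-191)
Class B, default mask 255.255.0.0 (/16)


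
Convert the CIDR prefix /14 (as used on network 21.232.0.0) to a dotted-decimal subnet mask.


/14 means 14 network bits, 18 host bits
Binary: 11111111111111000000000000000000
Mask: 255.252.0.0


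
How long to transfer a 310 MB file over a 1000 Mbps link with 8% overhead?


Effective throughput = 1000 * (1 - 8/100) = 920 Mbps
File size in Mb = 310 * 8 = 2480 Mb
Time = 2480 / 920
Time = 2.6957 seconds


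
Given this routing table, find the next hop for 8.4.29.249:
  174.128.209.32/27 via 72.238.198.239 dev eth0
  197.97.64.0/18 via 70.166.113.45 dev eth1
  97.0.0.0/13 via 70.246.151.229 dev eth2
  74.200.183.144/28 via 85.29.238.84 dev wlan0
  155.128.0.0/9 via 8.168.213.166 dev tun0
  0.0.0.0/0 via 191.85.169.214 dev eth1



Longest prefix match for 8.4.29.249:
  /27 174.128.209.32: no
  /18 197.97.64.0: no
  /13 97.0.0.0: no
  /28 74.200.183.144: no
  /9 155.128.0.0: no
  /0 0.0.0.0: MATCH
Selected: next-hop 191.85.169.214 via eth1 (matched /0)


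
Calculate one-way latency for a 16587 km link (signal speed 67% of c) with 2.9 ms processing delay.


Speed = 0.67 * 3e5 km/s = 201000 km/s
Propagation delay = 16587 / 201000 = 0.0825 s = 82.5224 ms
Processing delay = 2.9 ms
Total one-way latency = 85.4224 ms


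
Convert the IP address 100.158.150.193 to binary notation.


100 = 01100100
158 = 10011110
150 = 10010110
193 = 11000001
Binary: 01100100.10011110.10010110.11000001


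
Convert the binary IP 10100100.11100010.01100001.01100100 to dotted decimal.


10100100 = 164
11100010 = 226
01100001 = 97
01100100 = 100
IP: 164.226.97.100


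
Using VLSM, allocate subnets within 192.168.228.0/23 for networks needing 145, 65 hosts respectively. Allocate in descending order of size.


145 hosts -> /24 (254 usable): 192.168.228.0/24
65 hosts -> /25 (126 usable): 192.168.229.0/25
Allocation: 192.168.228.0/24 (145 hosts, 254 usable); 192.168.229.0/25 (65 hosts, 126 usable)


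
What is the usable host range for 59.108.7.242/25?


Network: 59.108.7.128
Broadcast: 59.108.7.255
First usable = network + 1
Last usable = broadcast - 1
Range: 59.108.7.129 to 59.108.7.254


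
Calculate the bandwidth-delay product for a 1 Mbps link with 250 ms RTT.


BDP = bandwidth * RTT
= 1 Mbps * 250 ms
= 1 * 1e6 * 250 / 1000 bits
= 250000 bits
= 31250 bytes
= 30.5176 KB
BDP = 250000 bits (31250 bytes)


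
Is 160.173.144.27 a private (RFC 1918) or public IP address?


RFC 1918 private ranges:
  10.0.0.0/8 (10.0.0.0 - 10.255.255.255)
  172.16.0.0/12 (172.16.0.0 - 172.31.255.255)
  192.168.0.0/16 (192.168.0.0 - 192.168.255.255)
Public (not in any RFC 1918 range)


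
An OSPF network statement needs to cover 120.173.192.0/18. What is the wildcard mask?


Subnet mask: 255.255.192.0
Wildcard = 255.255.255.255 - subnet mask
255 - 255 = 0
255 - 255 = 0
255 - 192 = 63
255 - 0 = 255
Wildcard: 0.0.63.255


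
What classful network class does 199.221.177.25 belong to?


First octet: 199
Binary: 11000111
110xxxxx -> Class C (192-223)
Class C, default mask 255.255.255.0 (/24)


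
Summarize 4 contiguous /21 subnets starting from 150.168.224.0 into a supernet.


Original prefix: /21
Number of subnets: 4 = 2^2
New prefix = 21 - 2 = 19
Supernet: 150.168.224.0/19


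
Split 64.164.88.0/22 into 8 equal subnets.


New prefix = 22 + 3 = 25
Each subnet has 128 addresses
  64.164.88.0/25
  64.164.88.128/25
  64.164.89.0/25
  64.164.89.128/25
  64.164.90.0/25
  64.164.90.128/25
  64.164.91.0/25
  64.164.91.128/25
Subnets: 64.164.88.0/25, 64.164.88.128/25, 64.164.89.0/25, 64.164.89.128/25, 64.164.90.0/25, 64.164.90.128/25, 64.164.91.0/25, 64.164.91.128/25


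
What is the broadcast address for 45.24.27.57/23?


Network: 45.24.26.0/23
Host bits = 9
Set all host bits to 1:
Broadcast: 45.24.27.255


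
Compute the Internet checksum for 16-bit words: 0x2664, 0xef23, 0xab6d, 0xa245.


Sum all words (with carry folding):
+ 0x2664 = 0x2664
+ 0xef23 = 0x1588
+ 0xab6d = 0xc0f5
+ 0xa245 = 0x633b
One's complement: ~0x633b
Checksum = 0x9cc4


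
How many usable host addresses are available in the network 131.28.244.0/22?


Host bits = 32 - 22 = 10
Total addresses = 2^10 = 1024
Usable = total - 2 (network and broadcast)
Usable hosts: 1022


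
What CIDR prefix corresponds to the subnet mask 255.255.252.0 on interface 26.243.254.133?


Binary: 11111111.11111111.11111100.00000000
Count leading 1s
Prefix: /22


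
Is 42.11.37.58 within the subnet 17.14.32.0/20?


Subnet network: 17.14.32.0
Test IP AND mask: 42.11.32.0
No, 42.11.37.58 is not in 17.14.32.0/20


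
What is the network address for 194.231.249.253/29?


IP:   11000010.11100111.11111001.11111101
Mask: 11111111.11111111.11111111.11111000
AND operation:
Net:  11000010.11100111.11111001.11111000
Network: 194.231.249.248/29


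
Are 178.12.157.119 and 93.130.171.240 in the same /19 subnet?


Mask: 255.255.224.0
178.12.157.119 AND mask = 178.12.128.0
93.130.171.240 AND mask = 93.130.160.0
No, different subnets (178.12.128.0 vs 93.130.160.0)


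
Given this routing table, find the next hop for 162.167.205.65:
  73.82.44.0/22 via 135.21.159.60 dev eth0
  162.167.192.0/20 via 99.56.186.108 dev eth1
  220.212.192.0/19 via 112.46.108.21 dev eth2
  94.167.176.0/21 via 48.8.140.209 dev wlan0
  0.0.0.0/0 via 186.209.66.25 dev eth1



Longest prefix match for 162.167.205.65:
  /22 73.82.44.0: no
  /20 162.167.192.0: MATCH
  /19 220.212.192.0: no
  /21 94.167.176.0: no
  /0 0.0.0.0: MATCH
Selected: next-hop 99.56.186.108 via eth1 (matched /20)


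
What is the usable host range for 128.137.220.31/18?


Network: 128.137.192.0
Broadcast: 128.137.255.255
First usable = network + 1
Last usable = broadcast - 1
Range: 128.137.192.1 to 128.137.255.254


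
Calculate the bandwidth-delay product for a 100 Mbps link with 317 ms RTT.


BDP = bandwidth * RTT
= 100 Mbps * 317 ms
= 100 * 1e6 * 317 / 1000 bits
= 31700000 bits
= 3962500 bytes
= 3869.6289 KB
BDP = 31700000 bits (3962500 bytes)


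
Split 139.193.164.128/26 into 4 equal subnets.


New prefix = 26 + 2 = 28
Each subnet has 16 addresses
  139.193.164.128/28
  139.193.164.144/28
  139.193.164.160/28
  139.193.164.176/28
Subnets: 139.193.164.128/28, 139.193.164.144/28, 139.193.164.160/28, 139.193.164.176/28


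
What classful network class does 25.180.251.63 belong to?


First octet: 25
Binary: 00011001
0xxxxxxx -> Class A (1-126)
Class A, default mask 255.0.0.0 (/8)


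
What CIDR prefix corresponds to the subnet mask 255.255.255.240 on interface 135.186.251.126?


Binary: 11111111.11111111.11111111.11110000
Count leading 1s
Prefix: /28


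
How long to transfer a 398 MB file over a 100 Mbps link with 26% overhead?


Effective throughput = 100 * (1 - 26/100) = 74 Mbps
File size in Mb = 398 * 8 = 3184 Mb
Time = 3184 / 74
Time = 43.027 seconds


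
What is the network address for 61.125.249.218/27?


IP:   00111101.01111101.11111001.11011010
Mask: 11111111.11111111.11111111.11100000
AND operation:
Net:  00111101.01111101.11111001.11000000
Network: 61.125.249.192/27


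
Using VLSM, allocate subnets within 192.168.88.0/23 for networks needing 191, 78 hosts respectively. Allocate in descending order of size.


191 hosts -> /24 (254 usable): 192.168.88.0/24
78 hosts -> /25 (126 usable): 192.168.89.0/25
Allocation: 192.168.88.0/24 (191 hosts, 254 usable); 192.168.89.0/25 (78 hosts, 126 usable)


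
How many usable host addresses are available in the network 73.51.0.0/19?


Host bits = 32 - 19 = 13
Total addresses = 2^13 = 8192
Usable = total - 2 (network and broadcast)
Usable hosts: 8190


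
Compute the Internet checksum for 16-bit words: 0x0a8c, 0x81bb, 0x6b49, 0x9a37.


Sum all words (with carry folding):
+ 0x0a8c = 0x0a8c
+ 0x81bb = 0x8c47
+ 0x6b49 = 0xf790
+ 0x9a37 = 0x91c8
One's complement: ~0x91c8
Checksum = 0x6e37


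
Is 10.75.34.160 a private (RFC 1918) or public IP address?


RFC 1918 private ranges:
  10.0.0.0/8 (10.0.0.0 - 10.255.255.255)
  172.16.0.0/12 (172.16.0.0 - 172.31.255.255)
  192.168.0.0/16 (192.168.0.0 - 192.168.255.255)
Private (in 10.0.0.0/8)


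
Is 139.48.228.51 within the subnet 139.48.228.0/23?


Subnet network: 139.48.228.0
Test IP AND mask: 139.48.228.0
Yes, 139.48.228.51 is in 139.48.228.0/23


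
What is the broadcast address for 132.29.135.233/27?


Network: 132.29.135.224/27
Host bits = 5
Set all host bits to 1:
Broadcast: 132.29.135.255


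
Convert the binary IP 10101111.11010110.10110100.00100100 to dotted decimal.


10101111 = 175
11010110 = 214
10110100 = 180
00100100 = 36
IP: 175.214.180.36


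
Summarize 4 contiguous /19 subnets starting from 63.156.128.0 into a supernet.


Original prefix: /19
Number of subnets: 4 = 2^2
New prefix = 19 - 2 = 17
Supernet: 63.156.128.0/17


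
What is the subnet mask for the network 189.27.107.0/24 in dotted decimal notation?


/24 means 24 network bits, 8 host bits
Binary: 11111111111111111111111100000000
Mask: 255.255.255.0


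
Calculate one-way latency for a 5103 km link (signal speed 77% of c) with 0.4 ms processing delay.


Speed = 0.77 * 3e5 km/s = 231000 km/s
Propagation delay = 5103 / 231000 = 0.0221 s = 22.0909 ms
Processing delay = 0.4 ms
Total one-way latency = 22.4909 ms


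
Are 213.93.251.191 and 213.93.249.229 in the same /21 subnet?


Mask: 255.255.248.0
213.93.251.191 AND mask = 213.93.248.0
213.93.249.229 AND mask = 213.93.248.0
Yes, same subnet (213.93.248.0)


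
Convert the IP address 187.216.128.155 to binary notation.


187 = 10111011
216 = 11011000
128 = 10000000
155 = 10011011
Binary: 10111011.11011000.10000000.10011011


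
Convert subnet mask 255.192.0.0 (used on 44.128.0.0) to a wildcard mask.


Subnet mask: 255.192.0.0
Wildcard = 255.255.255.255 - subnet mask
255 - 255 = 0
255 - 192 = 63
255 - 0 = 255
255 - 0 = 255
Wildcard: 0.63.255.255


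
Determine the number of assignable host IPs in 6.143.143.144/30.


Host bits = 32 - 30 = 2
Total addresses = 2^2 = 4
Usable = total - 2 (network and broadcast)
Usable hosts: 2


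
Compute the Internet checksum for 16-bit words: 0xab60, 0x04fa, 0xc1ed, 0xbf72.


Sum all words (with carry folding):
+ 0xab60 = 0xab60
+ 0x04fa = 0xb05a
+ 0xc1ed = 0x7248
+ 0xbf72 = 0x31bb
One's complement: ~0x31bb
Checksum = 0xce44


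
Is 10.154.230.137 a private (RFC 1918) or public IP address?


RFC 1918 private ranges:
  10.0.0.0/8 (10.0.0.0 - 10.255.255.255)
  172.16.0.0/12 (172.16.0.0 - 172.31.255.255)
  192.168.0.0/16 (192.168.0.0 - 192.168.255.255)
Private (in 10.0.0.0/8)


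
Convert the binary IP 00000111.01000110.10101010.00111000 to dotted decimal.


00000111 = 7
01000110 = 70
10101010 = 170
00111000 = 56
IP: 7.70.170.56


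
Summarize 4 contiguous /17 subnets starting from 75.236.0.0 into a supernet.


Original prefix: /17
Number of subnets: 4 = 2^2
New prefix = 17 - 2 = 15
Supernet: 75.236.0.0/15


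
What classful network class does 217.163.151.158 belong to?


First octet: 217
Binary: 11011001
110xxxxx -> Class C (192-223)
Class C, default mask 255.255.255.0 (/24)


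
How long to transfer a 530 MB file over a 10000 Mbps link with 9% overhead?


Effective throughput = 10000 * (1 - 9/100) = 9100 Mbps
File size in Mb = 530 * 8 = 4240 Mb
Time = 4240 / 9100
Time = 0.4659 seconds


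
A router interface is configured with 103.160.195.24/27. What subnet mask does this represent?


/27 means 27 network bits, 5 host bits
Binary: 11111111111111111111111111100000
Mask: 255.255.255.224


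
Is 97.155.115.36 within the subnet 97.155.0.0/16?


Subnet network: 97.155.0.0
Test IP AND mask: 97.155.0.0
Yes, 97.155.115.36 is in 97.155.0.0/16


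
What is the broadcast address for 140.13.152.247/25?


Network: 140.13.152.128/25
Host bits = 7
Set all host bits to 1:
Broadcast: 140.13.152.255


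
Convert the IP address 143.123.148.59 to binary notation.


143 = 10001111
123 = 01111011
148 = 10010100
59 = 00111011
Binary: 10001111.01111011.10010100.00111011


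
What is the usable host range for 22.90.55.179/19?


Network: 22.90.32.0
Broadcast: 22.90.63.255
First usable = network + 1
Last usable = broadcast - 1
Range: 22.90.32.1 to 22.90.63.254


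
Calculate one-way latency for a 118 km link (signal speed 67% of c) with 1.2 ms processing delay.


Speed = 0.67 * 3e5 km/s = 201000 km/s
Propagation delay = 118 / 201000 = 0.0006 s = 0.5871 ms
Processing delay = 1.2 ms
Total one-way latency = 1.7871 ms


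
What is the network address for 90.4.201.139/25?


IP:   01011010.00000100.11001001.10001011
Mask: 11111111.11111111.11111111.10000000
AND operation:
Net:  01011010.00000100.11001001.10000000
Network: 90.4.201.128/25


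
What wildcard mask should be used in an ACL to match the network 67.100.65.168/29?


Subnet mask: 255.255.255.248
Wildcard = 255.255.255.255 - subnet mask
255 - 255 = 0
255 - 255 = 0
255 - 255 = 0
255 - 248 = 7
Wildcard: 0.0.0.7


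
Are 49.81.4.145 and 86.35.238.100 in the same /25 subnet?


Mask: 255.255.255.128
49.81.4.145 AND mask = 49.81.4.128
86.35.238.100 AND mask = 86.35.238.0
No, different subnets (49.81.4.128 vs 86.35.238.0)


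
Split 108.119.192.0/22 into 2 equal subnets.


New prefix = 22 + 1 = 23
Each subnet has 512 addresses
  108.119.192.0/23
  108.119.194.0/23
Subnets: 108.119.192.0/23, 108.119.194.0/23


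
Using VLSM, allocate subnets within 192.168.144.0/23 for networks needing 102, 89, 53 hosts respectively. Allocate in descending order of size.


102 hosts -> /25 (126 usable): 192.168.144.0/25
89 hosts -> /25 (126 usable): 192.168.144.128/25
53 hosts -> /26 (62 usable): 192.168.145.0/26
Allocation: 192.168.144.0/25 (102 hosts, 126 usable); 192.168.144.128/25 (89 hosts, 126 usable); 192.168.145.0/26 (53 hosts, 62 usable)


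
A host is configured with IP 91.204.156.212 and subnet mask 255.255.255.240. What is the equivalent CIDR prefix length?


Binary: 11111111.11111111.11111111.11110000
Count leading 1s
Prefix: /28


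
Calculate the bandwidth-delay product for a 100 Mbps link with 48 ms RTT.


BDP = bandwidth * RTT
= 100 Mbps * 48 ms
= 100 * 1e6 * 48 / 1000 bits
= 4800000 bits
= 600000 bytes
= 585.9375 KB
BDP = 4800000 bits (600000 bytes)


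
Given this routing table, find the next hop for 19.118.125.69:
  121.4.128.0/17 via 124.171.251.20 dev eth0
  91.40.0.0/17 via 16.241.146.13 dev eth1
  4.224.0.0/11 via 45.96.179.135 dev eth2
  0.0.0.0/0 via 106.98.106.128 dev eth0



Longest prefix match for 19.118.125.69:
  /17 121.4.128.0: no
  /17 91.40.0.0: no
  /11 4.224.0.0: no
  /0 0.0.0.0: MATCH
Selected: next-hop 106.98.106.128 via eth0 (matched /0)


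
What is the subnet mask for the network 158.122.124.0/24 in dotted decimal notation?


/24 means 24 network bits, 8 host bits
Binary: 11111111111111111111111100000000
Mask: 255.255.255.0


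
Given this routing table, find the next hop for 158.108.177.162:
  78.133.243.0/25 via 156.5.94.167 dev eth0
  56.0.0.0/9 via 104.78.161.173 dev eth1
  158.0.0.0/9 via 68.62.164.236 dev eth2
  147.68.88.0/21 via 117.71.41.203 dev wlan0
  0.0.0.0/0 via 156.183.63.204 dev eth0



Longest prefix match for 158.108.177.162:
  /25 78.133.243.0: no
  /9 56.0.0.0: no
  /9 158.0.0.0: MATCH
  /21 147.68.88.0: no
  /0 0.0.0.0: MATCH
Selected: next-hop 68.62.164.236 via eth2 (matched /9)


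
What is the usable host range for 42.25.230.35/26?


Network: 42.25.230.0
Broadcast: 42.25.230.63
First usable = network + 1
Last usable = broadcast - 1
Range: 42.25.230.1 to 42.25.230.62


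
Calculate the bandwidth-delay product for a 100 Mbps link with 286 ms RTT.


BDP = bandwidth * RTT
= 100 Mbps * 286 ms
= 100 * 1e6 * 286 / 1000 bits
= 28600000 bits
= 3575000 bytes
= 3491.2109 KB
BDP = 28600000 bits (3575000 bytes)


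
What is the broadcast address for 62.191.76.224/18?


Network: 62.191.64.0/18
Host bits = 14
Set all host bits to 1:
Broadcast: 62.191.127.255


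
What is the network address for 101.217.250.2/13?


IP:   01100101.11011001.11111010.00000010
Mask: 11111111.11111000.00000000.00000000
AND operation:
Net:  01100101.11011000.00000000.00000000
Network: 101.216.0.0/13


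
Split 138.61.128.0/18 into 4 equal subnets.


New prefix = 18 + 2 = 20
Each subnet has 4096 addresses
  138.61.128.0/20
  138.61.144.0/20
  138.61.160.0/20
  138.61.176.0/20
Subnets: 138.61.128.0/20, 138.61.144.0/20, 138.61.160.0/20, 138.61.176.0/20


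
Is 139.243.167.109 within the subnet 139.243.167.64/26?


Subnet network: 139.243.167.64
Test IP AND mask: 139.243.167.64
Yes, 139.243.167.109 is in 139.243.167.64/26


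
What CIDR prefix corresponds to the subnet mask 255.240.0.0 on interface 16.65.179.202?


Binary: 11111111.11110000.00000000.00000000
Count leading 1s
Prefix: /12


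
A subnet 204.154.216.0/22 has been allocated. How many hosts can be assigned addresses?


Host bits = 32 - 22 = 10
Total addresses = 2^10 = 1024
Usable = total - 2 (network and broadcast)
Usable hosts: 1022


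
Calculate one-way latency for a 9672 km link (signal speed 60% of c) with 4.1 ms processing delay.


Speed = 0.6 * 3e5 km/s = 180000 km/s
Propagation delay = 9672 / 180000 = 0.0537 s = 53.7333 ms
Processing delay = 4.1 ms
Total one-way latency = 57.8333 ms


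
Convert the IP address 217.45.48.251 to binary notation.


217 = 11011001
45 = 00101101
48 = 00110000
251 = 11111011
Binary: 11011001.00101101.00110000.11111011


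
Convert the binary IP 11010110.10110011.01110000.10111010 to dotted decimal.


11010110 = 214
10110011 = 179
01110000 = 112
10111010 = 186
IP: 214.179.112.186


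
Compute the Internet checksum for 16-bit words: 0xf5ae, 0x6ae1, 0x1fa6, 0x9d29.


Sum all words (with carry folding):
+ 0xf5ae = 0xf5ae
+ 0x6ae1 = 0x6090
+ 0x1fa6 = 0x8036
+ 0x9d29 = 0x1d60
One's complement: ~0x1d60
Checksum = 0xe29f


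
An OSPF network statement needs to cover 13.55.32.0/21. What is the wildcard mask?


Subnet mask: 255.255.248.0
Wildcard = 255.255.255.255 - subnet mask
255 - 255 = 0
255 - 255 = 0
255 - 248 = 7
255 - 0 = 255
Wildcard: 0.0.7.255


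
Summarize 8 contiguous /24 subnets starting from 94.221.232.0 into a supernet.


Original prefix: /24
Number of subnets: 8 = 2^3
New prefix = 24 - 3 = 21
Supernet: 94.221.232.0/21


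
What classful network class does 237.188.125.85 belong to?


First octet: 237
Binary: 11101101
1110xxxx -> Class D (224-239)
Class D (multicast), default mask N/A


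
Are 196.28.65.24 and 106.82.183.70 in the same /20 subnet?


Mask: 255.255.240.0
196.28.65.24 AND mask = 196.28.64.0
106.82.183.70 AND mask = 106.82.176.0
No, different subnets (196.28.64.0 vs 106.82.176.0)


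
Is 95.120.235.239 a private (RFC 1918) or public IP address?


RFC 1918 private ranges:
  10.0.0.0/8 (10.0.0.0 - 10.255.255.255)
  172.16.0.0/12 (172.16.0.0 - 172.31.255.255)
  192.168.0.0/16 (192.168.0.0 - 192.168.255.255)
Public (not in any RFC 1918 range)


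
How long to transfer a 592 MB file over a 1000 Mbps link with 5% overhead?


Effective throughput = 1000 * (1 - 5/100) = 950 Mbps
File size in Mb = 592 * 8 = 4736 Mb
Time = 4736 / 950
Time = 4.9853 seconds


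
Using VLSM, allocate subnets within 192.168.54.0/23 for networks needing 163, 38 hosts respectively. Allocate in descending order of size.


163 hosts -> /24 (254 usable): 192.168.54.0/24
38 hosts -> /26 (62 usable): 192.168.55.0/26
Allocation: 192.168.54.0/24 (163 hosts, 254 usable); 192.168.55.0/26 (38 hosts, 62 usable)


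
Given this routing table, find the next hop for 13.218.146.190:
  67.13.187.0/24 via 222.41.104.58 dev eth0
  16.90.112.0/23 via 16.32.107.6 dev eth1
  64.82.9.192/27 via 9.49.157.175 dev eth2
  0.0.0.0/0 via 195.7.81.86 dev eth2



Longest prefix match for 13.218.146.190:
  /24 67.13.187.0: no
  /23 16.90.112.0: no
  /27 64.82.9.192: no
  /0 0.0.0.0: MATCH
Selected: next-hop 195.7.81.86 via eth2 (matched /0)


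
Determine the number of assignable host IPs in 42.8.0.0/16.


Host bits = 32 - 16 = 16
Total addresses = 2^16 = 65536
Usable = total - 2 (network and broadcast)
Usable hosts: 65534


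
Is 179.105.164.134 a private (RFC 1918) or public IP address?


RFC 1918 private ranges:
  10.0.0.0/8 (10.0.0.0 - 10.255.255.255)
  172.16.0.0/12 (172.16.0.0 - 172.31.255.255)
  192.168.0.0/16 (192.168.0.0 - 192.168.255.255)
Public (not in any RFC 1918 range)


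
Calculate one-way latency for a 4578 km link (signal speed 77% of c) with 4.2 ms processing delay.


Speed = 0.77 * 3e5 km/s = 231000 km/s
Propagation delay = 4578 / 231000 = 0.0198 s = 19.8182 ms
Processing delay = 4.2 ms
Total one-way latency = 24.0182 ms


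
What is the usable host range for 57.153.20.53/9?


Network: 57.128.0.0
Broadcast: 57.255.255.255
First usable = network + 1
Last usable = broadcast - 1
Range: 57.128.0.1 to 57.255.255.254


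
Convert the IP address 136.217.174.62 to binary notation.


136 = 10001000
217 = 11011001
174 = 10101110
62 = 00111110
Binary: 10001000.11011001.10101110.00111110


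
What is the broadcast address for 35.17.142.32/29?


Network: 35.17.142.32/29
Host bits = 3
Set all host bits to 1:
Broadcast: 35.17.142.39


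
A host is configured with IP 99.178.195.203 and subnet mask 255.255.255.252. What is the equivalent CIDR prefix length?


Binary: 11111111.11111111.11111111.11111100
Count leading 1s
Prefix: /30


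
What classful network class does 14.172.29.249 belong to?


First octet: 14
Binary: 00001110
0xxxxxxx -> Class A (1-126)
Class A, default mask 255.0.0.0 (/8)


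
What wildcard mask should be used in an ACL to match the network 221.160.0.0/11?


Subnet mask: 255.224.0.0
Wildcard = 255.255.255.255 - subnet mask
255 - 255 = 0
255 - 224 = 31
255 - 0 = 255
255 - 0 = 255
Wildcard: 0.31.255.255


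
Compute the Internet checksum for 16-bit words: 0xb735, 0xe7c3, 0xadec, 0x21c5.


Sum all words (with carry folding):
+ 0xb735 = 0xb735
+ 0xe7c3 = 0x9ef9
+ 0xadec = 0x4ce6
+ 0x21c5 = 0x6eab
One's complement: ~0x6eab
Checksum = 0x9154


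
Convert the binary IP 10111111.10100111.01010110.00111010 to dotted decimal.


10111111 = 191
10100111 = 167
01010110 = 86
00111010 = 58
IP: 191.167.86.58


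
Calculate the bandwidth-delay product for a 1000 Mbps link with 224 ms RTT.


BDP = bandwidth * RTT
= 1000 Mbps * 224 ms
= 1000 * 1e6 * 224 / 1000 bits
= 224000000 bits
= 28000000 bytes
= 27343.75 KB
BDP = 224000000 bits (28000000 bytes)


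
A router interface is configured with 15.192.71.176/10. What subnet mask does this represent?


/10 means 10 network bits, 22 host bits
Binary: 11111111110000000000000000000000
Mask: 255.192.0.0


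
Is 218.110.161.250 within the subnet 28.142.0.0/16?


Subnet network: 28.142.0.0
Test IP AND mask: 218.110.0.0
No, 218.110.161.250 is not in 28.142.0.0/16


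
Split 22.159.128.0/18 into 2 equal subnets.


New prefix = 18 + 1 = 19
Each subnet has 8192 addresses
  22.159.128.0/19
  22.159.160.0/19
Subnets: 22.159.128.0/19, 22.159.160.0/19


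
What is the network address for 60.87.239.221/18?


IP:   00111100.01010111.11101111.11011101
Mask: 11111111.11111111.11000000.00000000
AND operation:
Net:  00111100.01010111.11000000.00000000
Network: 60.87.192.0/18


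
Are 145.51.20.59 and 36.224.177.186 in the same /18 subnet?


Mask: 255.255.192.0
145.51.20.59 AND mask = 145.51.0.0
36.224.177.186 AND mask = 36.224.128.0
No, different subnets (145.51.0.0 vs 36.224.128.0)


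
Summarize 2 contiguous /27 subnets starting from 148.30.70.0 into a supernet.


Original prefix: /27
Number of subnets: 2 = 2^1
New prefix = 27 - 1 = 26
Supernet: 148.30.70.0/26


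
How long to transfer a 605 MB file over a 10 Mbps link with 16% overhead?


Effective throughput = 10 * (1 - 16/100) = 8.4 Mbps
File size in Mb = 605 * 8 = 4840 Mb
Time = 4840 / 8.4
Time = 576.1905 seconds


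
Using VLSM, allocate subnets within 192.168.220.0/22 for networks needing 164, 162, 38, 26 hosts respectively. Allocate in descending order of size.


164 hosts -> /24 (254 usable): 192.168.220.0/24
162 hosts -> /24 (254 usable): 192.168.221.0/24
38 hosts -> /26 (62 usable): 192.168.222.0/26
26 hosts -> /27 (30 usable): 192.168.222.64/27
Allocation: 192.168.220.0/24 (164 hosts, 254 usable); 192.168.221.0/24 (162 hosts, 254 usable); 192.168.222.0/26 (38 hosts, 62 usable); 192.168.222.64/27 (26 hosts, 30 usable)


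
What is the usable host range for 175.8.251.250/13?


Network: 175.8.0.0
Broadcast: 175.15.255.255
First usable = network + 1
Last usable = broadcast - 1
Range: 175.8.0.1 to 175.15.255.254


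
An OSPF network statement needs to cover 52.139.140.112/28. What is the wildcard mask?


Subnet mask: 255.255.255.240
Wildcard = 255.255.255.255 - subnet mask
255 - 255 = 0
255 - 255 = 0
255 - 255 = 0
255 - 240 = 15
Wildcard: 0.0.0.15


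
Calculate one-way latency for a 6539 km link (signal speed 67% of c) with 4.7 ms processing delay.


Speed = 0.67 * 3e5 km/s = 201000 km/s
Propagation delay = 6539 / 201000 = 0.0325 s = 32.5323 ms
Processing delay = 4.7 ms
Total one-way latency = 37.2323 ms


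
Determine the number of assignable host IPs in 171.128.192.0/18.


Host bits = 32 - 18 = 14
Total addresses = 2^14 = 16384
Usable = total - 2 (network and broadcast)
Usable hosts: 16382


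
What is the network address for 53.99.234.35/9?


IP:   00110101.01100011.11101010.00100011
Mask: 11111111.10000000.00000000.00000000
AND operation:
Net:  00110101.00000000.00000000.00000000
Network: 53.0.0.0/9


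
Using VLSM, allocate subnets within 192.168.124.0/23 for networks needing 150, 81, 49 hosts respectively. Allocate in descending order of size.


150 hosts -> /24 (254 usable): 192.168.124.0/24
81 hosts -> /25 (126 usable): 192.168.125.0/25
49 hosts -> /26 (62 usable): 192.168.125.128/26
Allocation: 192.168.124.0/24 (150 hosts, 254 usable); 192.168.125.0/25 (81 hosts, 126 usable); 192.168.125.128/26 (49 hosts, 62 usable)
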